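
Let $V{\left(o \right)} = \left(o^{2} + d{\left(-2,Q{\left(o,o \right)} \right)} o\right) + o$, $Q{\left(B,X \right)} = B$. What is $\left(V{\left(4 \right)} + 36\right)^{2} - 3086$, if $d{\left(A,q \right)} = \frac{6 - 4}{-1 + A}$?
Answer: $- \frac{2174}{9} \approx -241.56$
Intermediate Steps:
$d{\left(A,q \right)} = \frac{2}{-1 + A}$ ($d{\left(A,q \right)} = \frac{6 - 4}{-1 + A} = \frac{2}{-1 + A}$)
$V{\left(o \right)} = o^{2} + \frac{o}{3}$ ($V{\left(o \right)} = \left(o^{2} + \frac{2}{-1 - 2} o\right) + o = \left(o^{2} + \frac{2}{-3} o\right) + o = \left(o^{2} + 2 \left(- \frac{1}{3}\right) o\right) + o = \left(o^{2} - \frac{2 o}{3}\right) + o = o^{2} + \frac{o}{3}$)
$\left(V{\left(4 \right)} + 36\right)^{2} - 3086 = \left(4 \left(\frac{1}{3} + 4\right) + 36\right)^{2} - 3086 = \left(4 \cdot \frac{13}{3} + 36\right)^{2} - 3086 = \left(\frac{52}{3} + 36\right)^{2} - 3086 = \left(\frac{160}{3}\right)^{2} - 3086 = \frac{25600}{9} - 3086 = - \frac{2174}{9}$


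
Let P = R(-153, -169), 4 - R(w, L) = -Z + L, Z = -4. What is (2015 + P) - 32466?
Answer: -30282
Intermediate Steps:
R(w, L) = -L (R(w, L) = 4 - (-1*(-4) + L) = 4 - (4 + L) = 4 + (-4 - L) = -L)
P = 169 (P = -1*(-169) = 169)
(2015 + P) - 32466 = (2015 + 169) - 32466 = 2184 - 32466 = -30282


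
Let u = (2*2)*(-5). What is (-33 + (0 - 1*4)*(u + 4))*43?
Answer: 1333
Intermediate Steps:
u = -20 (u = 4*(-5) = -20)
(-33 + (0 - 1*4)*(u + 4))*43 = (-33 + (0 - 1*4)*(-20 + 4))*43 = (-33 + (0 - 4)*(-16))*43 = (-33 - 4*(-16))*43 = (-33 + 64)*43 = 31*43 = 1333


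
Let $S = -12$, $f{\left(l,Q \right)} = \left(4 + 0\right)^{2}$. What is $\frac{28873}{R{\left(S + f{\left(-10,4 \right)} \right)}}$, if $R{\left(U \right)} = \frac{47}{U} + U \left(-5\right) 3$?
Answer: $- \frac{115492}{193} \approx -598.4$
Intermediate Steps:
$f{\left(l,Q \right)} = 16$ ($f{\left(l,Q \right)} = 4^{2} = 16$)
$R{\left(U \right)} = - 15 U + \frac{47}{U}$ ($R{\left(U \right)} = \frac{47}{U} + - 5 U 3 = \frac{47}{U} - 15 U = - 15 U + \frac{47}{U}$)
$\frac{28873}{R{\left(S + f{\left(-10,4 \right)} \right)}} = \frac{28873}{- 15 \left(-12 + 16\right) + \frac{47}{-12 + 16}} = \frac{28873}{\left(-15\right) 4 + \frac{47}{4}} = \frac{28873}{-60 + 47 \cdot \frac{1}{4}} = \frac{28873}{-60 + \frac{47}{4}} = \frac{28873}{- \frac{193}{4}} = 28873 \left(- \frac{4}{193}\right) = - \frac{115492}{193}$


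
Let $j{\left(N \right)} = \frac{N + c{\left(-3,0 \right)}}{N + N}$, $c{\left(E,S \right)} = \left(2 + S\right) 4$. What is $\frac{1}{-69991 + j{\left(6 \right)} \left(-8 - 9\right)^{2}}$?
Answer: $- \frac{6}{417923} \approx -1.4357 \cdot 10^{-5}$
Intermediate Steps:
$c{\left(E,S \right)} = 8 + 4 S$
$j{\left(N \right)} = \frac{8 + N}{2 N}$ ($j{\left(N \right)} = \frac{N + \left(8 + 4 \cdot 0\right)}{N + N} = \frac{N + \left(8 + 0\right)}{2 N} = \left(N + 8\right) \frac{1}{2 N} = \left(8 + N\right) \frac{1}{2 N} = \frac{8 + N}{2 N}$)
$\frac{1}{-69991 + j{\left(6 \right)} \left(-8 - 9\right)^{2}} = \frac{1}{-69991 + \frac{8 + 6}{2 \cdot 6} \left(-8 - 9\right)^{2}} = \frac{1}{-69991 + \frac{1}{2} \cdot \frac{1}{6} \cdot 14 \left(-17\right)^{2}} = \frac{1}{-69991 + \frac{7}{6} \cdot 289} = \frac{1}{-69991 + \frac{2023}{6}} = \frac{1}{- \frac{417923}{6}} = - \frac{6}{417923}$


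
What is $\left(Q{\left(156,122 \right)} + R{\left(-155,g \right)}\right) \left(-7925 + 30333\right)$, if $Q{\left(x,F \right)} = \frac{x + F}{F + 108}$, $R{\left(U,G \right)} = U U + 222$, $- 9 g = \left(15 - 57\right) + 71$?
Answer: $\frac{62485693952}{115} \approx 5.4335 \cdot 10^{8}$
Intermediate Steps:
$g = - \frac{29}{9}$ ($g = - \frac{\left(15 - 57\right) + 71}{9} = - \frac{-42 + 71}{9} = \left(- \frac{1}{9}\right) 29 = - \frac{29}{9} \approx -3.2222$)
$R{\left(U,G \right)} = 222 + U^{2}$ ($R{\left(U,G \right)} = U^{2} + 222 = 222 + U^{2}$)
$Q{\left(x,F \right)} = \frac{F + x}{108 + F}$
$\left(Q{\left(156,122 \right)} + R{\left(-155,g \right)}\right) \left(-7925 + 30333\right) = \left(\frac{122 + 156}{108 + 122} + \left(222 + \left(-155\right)^{2}\right)\right) \left(-7925 + 30333\right) = \left(\frac{1}{230} \cdot 278 + \left(222 + 24025\right)\right) 22408 = \left(\frac{1}{230} \cdot 278 + 24247\right) 22408 = \left(\frac{139}{115} + 24247\right) 22408 = \frac{2788544}{115} \cdot 22408 = \frac{62485693952}{115}$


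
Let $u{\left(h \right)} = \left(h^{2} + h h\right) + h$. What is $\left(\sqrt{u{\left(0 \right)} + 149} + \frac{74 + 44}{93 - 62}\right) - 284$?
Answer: $- \frac{8686}{31} + \sqrt{149} \approx -267.99$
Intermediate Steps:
$u{\left(h \right)} = h + 2 h^{2}$ ($u{\left(h \right)} = \left(h^{2} + h^{2}\right) + h = 2 h^{2} + h = h + 2 h^{2}$)
$\left(\sqrt{u{\left(0 \right)} + 149} + \frac{74 + 44}{93 - 62}\right) - 284 = \left(\sqrt{0 \left(1 + 2 \cdot 0\right) + 149} + \frac{74 + 44}{93 - 62}\right) - 284 = \left(\sqrt{0 \left(1 + 0\right) + 149} + \frac{118}{31}\right) - 284 = \left(\sqrt{0 \cdot 1 + 149} + 118 \cdot \frac{1}{31}\right) - 284 = \left(\sqrt{0 + 149} + \frac{118}{31}\right) - 284 = \left(\sqrt{149} + \frac{118}{31}\right) - 284 = \left(\frac{118}{31} + \sqrt{149}\right) - 284 = - \frac{8686}{31} + \sqrt{149}$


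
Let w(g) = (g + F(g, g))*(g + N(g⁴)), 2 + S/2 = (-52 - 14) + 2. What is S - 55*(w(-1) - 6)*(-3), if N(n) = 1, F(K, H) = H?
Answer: -1122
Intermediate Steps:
S = -132 (S = -4 + 2*((-52 - 14) + 2) = -4 + 2*(-66 + 2) = -4 + 2*(-64) = -4 - 128 = -132)
w(g) = 2*g*(1 + g) (w(g) = (g + g)*(g + 1) = (2*g)*(1 + g) = 2*g*(1 + g))
S - 55*(w(-1) - 6)*(-3) = -132 - 55*(2*(-1)*(1 - 1) - 6)*(-3) = -132 - 55*(2*(-1)*0 - 6)*(-3) = -132 - 55*(0 - 6)*(-3) = -132 - (-330)*(-3) = -132 - 55*18 = -132 - 990 = -1122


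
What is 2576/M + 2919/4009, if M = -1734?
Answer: -2632819/3475803 ≈ -0.75747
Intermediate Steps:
2576/M + 2919/4009 = 2576/(-1734) + 2919/4009 = 2576*(-1/1734) + 2919*(1/4009) = -1288/867 + 2919/4009 = -2632819/3475803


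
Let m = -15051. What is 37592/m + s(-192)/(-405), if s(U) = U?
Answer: -1370552/677295 ≈ -2.0236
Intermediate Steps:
37592/m + s(-192)/(-405) = 37592/(-15051) - 192/(-405) = 37592*(-1/15051) - 192*(-1/405) = -37592/15051 + 64/135 = -1370552/677295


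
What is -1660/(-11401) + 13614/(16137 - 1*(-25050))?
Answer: 74527878/156524329 ≈ 0.47614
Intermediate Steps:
-1660/(-11401) + 13614/(16137 - 1*(-25050)) = -1660*(-1/11401) + 13614/(16137 + 25050) = 1660/11401 + 13614/41187 = 1660/11401 + 13614*(1/41187) = 1660/11401 + 4538/13729 = 74527878/156524329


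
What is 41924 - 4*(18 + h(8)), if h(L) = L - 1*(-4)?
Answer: 41804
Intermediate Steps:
h(L) = 4 + L (h(L) = L + 4 = 4 + L)
41924 - 4*(18 + h(8)) = 41924 - 4*(18 + (4 + 8)) = 41924 - 4*(18 + 12) = 41924 - 4*30 = 41924 - 120 = 41804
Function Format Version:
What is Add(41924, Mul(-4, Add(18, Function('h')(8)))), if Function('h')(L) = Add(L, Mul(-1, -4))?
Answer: 41804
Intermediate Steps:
Function('h')(L) = Add(4, L) (Function('h')(L) = Add(L, 4) = Add(4, L))
Add(41924, Mul(-4, Add(18, Function('h')(8)))) = Add(41924, Mul(-4, Add(18, Add(4, 8)))) = Add(41924, Mul(-4, Add(18, 12))) = Add(41924, Mul(-4, 30)) = Add(41924, -120) = 41804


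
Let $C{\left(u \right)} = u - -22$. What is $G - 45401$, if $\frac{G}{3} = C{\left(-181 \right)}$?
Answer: $-45878$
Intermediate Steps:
$C{\left(u \right)} = 22 + u$ ($C{\left(u \right)} = u + 22 = 22 + u$)
$G = -477$ ($G = 3 \left(22 - 181\right) = 3 \left(-159\right) = -477$)
$G - 45401 = -477 - 45401 = -45878$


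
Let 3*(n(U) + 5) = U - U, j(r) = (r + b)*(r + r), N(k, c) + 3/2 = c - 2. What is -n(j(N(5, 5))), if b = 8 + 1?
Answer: 5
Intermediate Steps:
N(k, c) = -7/2 + c (N(k, c) = -3/2 + (c - 2) = -3/2 + (-2 + c) = -7/2 + c)
b = 9
j(r) = 2*r*(9 + r) (j(r) = (r + 9)*(r + r) = (9 + r)*(2*r) = 2*r*(9 + r))
n(U) = -5 (n(U) = -5 + (U - U)/3 = -5 + (⅓)*0 = -5 + 0 = -5)
-n(j(N(5, 5))) = -1*(-5) = 5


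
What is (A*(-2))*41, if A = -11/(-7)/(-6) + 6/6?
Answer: -1271/21 ≈ -60.524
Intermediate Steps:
A = 31/42 (A = -11*(-1/7)*(-1/6) + 6*(1/6) = (11/7)*(-1/6) + 1 = -11/42 + 1 = 31/42 ≈ 0.73810)
(A*(-2))*41 = ((31/42)*(-2))*41 = -31/21*41 = -1271/21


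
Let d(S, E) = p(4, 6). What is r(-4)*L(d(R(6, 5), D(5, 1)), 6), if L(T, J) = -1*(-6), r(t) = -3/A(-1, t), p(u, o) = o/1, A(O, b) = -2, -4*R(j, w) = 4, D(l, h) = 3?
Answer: 9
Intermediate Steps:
R(j, w) = -1 (R(j, w) = -1/4*4 = -1)
p(u, o) = o (p(u, o) = o*1 = o)
r(t) = 3/2 (r(t) = -3/(-2) = -3*(-1/2) = 3/2)
d(S, E) = 6
L(T, J) = 6
r(-4)*L(d(R(6, 5), D(5, 1)), 6) = (3/2)*6 = 9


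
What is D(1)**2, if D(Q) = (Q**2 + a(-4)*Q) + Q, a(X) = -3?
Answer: 1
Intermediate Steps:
D(Q) = Q**2 - 2*Q (D(Q) = (Q**2 - 3*Q) + Q = Q**2 - 2*Q)
D(1)**2 = (1*(-2 + 1))**2 = (1*(-1))**2 = (-1)**2 = 1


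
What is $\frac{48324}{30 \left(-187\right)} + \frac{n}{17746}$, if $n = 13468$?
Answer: $- \frac{65166852}{8296255} \approx -7.855$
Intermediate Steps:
$\frac{48324}{30 \left(-187\right)} + \frac{n}{17746} = \frac{48324}{30 \left(-187\right)} + \frac{13468}{17746} = \frac{48324}{-5610} + 13468 \cdot \frac{1}{17746} = 48324 \left(- \frac{1}{5610}\right) + \frac{6734}{8873} = - \frac{8054}{935} + \frac{6734}{8873} = - \frac{65166852}{8296255}$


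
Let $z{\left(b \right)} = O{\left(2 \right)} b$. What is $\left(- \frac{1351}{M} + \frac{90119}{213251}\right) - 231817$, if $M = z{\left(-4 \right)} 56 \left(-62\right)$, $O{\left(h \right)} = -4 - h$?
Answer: $- \frac{588475590991549}{2538539904} \approx -2.3182 \cdot 10^{5}$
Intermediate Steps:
$z{\left(b \right)} = - 6 b$ ($z{\left(b \right)} = \left(-4 - 2\right) b = - 6 b$)
$M = -83328$ ($M = \left(-6\right) \left(-4\right) 56 \left(-62\right) = 24 \cdot 56 \left(-62\right) = 1344 \left(-62\right) = -83328$)
$\left(- \frac{1351}{M} + \frac{90119}{213251}\right) - 231817 = \left(- \frac{1351}{-83328} + \frac{90119}{213251}\right) - 231817 = \left(\left(-1351\right) \left(- \frac{1}{83328}\right) + 90119 \cdot \frac{1}{213251}\right) - 231817 = \left(\frac{193}{11904} + \frac{90119}{213251}\right) - 231817 = \frac{1113934019}{2538539904} - 231817 = - \frac{588475590991549}{2538539904}$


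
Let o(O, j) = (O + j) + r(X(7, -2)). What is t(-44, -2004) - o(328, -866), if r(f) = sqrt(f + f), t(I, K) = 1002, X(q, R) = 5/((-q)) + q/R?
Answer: 1540 - I*sqrt(413)/7 ≈ 1540.0 - 2.9032*I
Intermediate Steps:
X(q, R) = -5/q + q/R (X(q, R) = 5*(-1/q) + q/R = -5/q + q/R)
r(f) = sqrt(2)*sqrt(f) (r(f) = sqrt(2*f) = sqrt(2)*sqrt(f))
o(O, j) = O + j + I*sqrt(413)/7 (o(O, j) = (O + j) + sqrt(2)*sqrt(-5/7 + 7/(-2)) = (O + j) + sqrt(2)*sqrt(-5*1/7 + 7*(-1/2)) = (O + j) + sqrt(2)*sqrt(-5/7 - 7/2) = (O + j) + sqrt(2)*sqrt(-59/14) = (O + j) + sqrt(2)*(I*sqrt(826)/14) = (O + j) + I*sqrt(413)/7 = O + j + I*sqrt(413)/7)
t(-44, -2004) - o(328, -866) = 1002 - (328 - 866 + I*sqrt(413)/7) = 1002 - (-538 + I*sqrt(413)/7) = 1002 + (538 - I*sqrt(413)/7) = 1540 - I*sqrt(413)/7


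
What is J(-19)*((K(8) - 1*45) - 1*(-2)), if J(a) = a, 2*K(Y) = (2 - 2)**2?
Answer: 817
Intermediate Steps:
K(Y) = 0 (K(Y) = (2 - 2)**2/2 = (1/2)*0**2 = (1/2)*0 = 0)
J(-19)*((K(8) - 1*45) - 1*(-2)) = -19*((0 - 1*45) - 1*(-2)) = -19*((0 - 45) + 2) = -19*(-45 + 2) = -19*(-43) = 817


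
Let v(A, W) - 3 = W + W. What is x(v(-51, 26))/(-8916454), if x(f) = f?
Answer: -55/8916454 ≈ -6.1684e-6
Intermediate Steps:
v(A, W) = 3 + 2*W (v(A, W) = 3 + (W + W) = 3 + 2*W)
x(v(-51, 26))/(-8916454) = (3 + 2*26)/(-8916454) = (3 + 52)*(-1/8916454) = 55*(-1/8916454) = -55/8916454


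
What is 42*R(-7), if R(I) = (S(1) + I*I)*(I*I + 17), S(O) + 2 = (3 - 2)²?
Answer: 133056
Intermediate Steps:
S(O) = -1 (S(O) = -2 + (3 - 2)² = -2 + 1² = -2 + 1 = -1)
R(I) = (-1 + I²)*(17 + I²) (R(I) = (-1 + I*I)*(I*I + 17) = (-1 + I²)*(I² + 17) = (-1 + I²)*(17 + I²))
42*R(-7) = 42*(-17 + (-7)⁴ + 16*(-7)²) = 42*(-17 + 2401 + 16*49) = 42*(-17 + 2401 + 784) = 42*3168 = 133056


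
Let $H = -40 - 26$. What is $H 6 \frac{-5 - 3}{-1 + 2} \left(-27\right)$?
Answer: $-85536$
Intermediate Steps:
$H = -66$
$H 6 \frac{-5 - 3}{-1 + 2} \left(-27\right) = - 66 \cdot 6 \frac{-5 - 3}{-1 + 2} \left(-27\right) = - 66 \cdot 6 \left(- \frac{8}{1}\right) \left(-27\right) = - 66 \cdot 6 \left(\left(-8\right) 1\right) \left(-27\right) = - 66 \cdot 6 \left(-8\right) \left(-27\right) = \left(-66\right) \left(-48\right) \left(-27\right) = 3168 \left(-27\right) = -85536$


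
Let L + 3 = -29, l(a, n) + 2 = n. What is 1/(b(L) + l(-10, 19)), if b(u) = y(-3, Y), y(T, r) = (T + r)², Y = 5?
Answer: 1/21 ≈ 0.047619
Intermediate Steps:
l(a, n) = -2 + n
L = -32 (L = -3 - 29 = -32)
b(u) = 4 (b(u) = (-3 + 5)² = 2² = 4)
1/(b(L) + l(-10, 19)) = 1/(4 + (-2 + 19)) = 1/(4 + 17) = 1/21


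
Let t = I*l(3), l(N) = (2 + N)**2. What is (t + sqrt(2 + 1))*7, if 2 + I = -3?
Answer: -875 + 7*sqrt(3) ≈ -862.88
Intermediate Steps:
I = -5 (I = -2 - 3 = -5)
t = -125 (t = -5*(2 + 3)**2 = -5*5**2 = -5*25 = -125)
(t + sqrt(2 + 1))*7 = (-125 + sqrt(2 + 1))*7 = (-125 + sqrt(3))*7 = -875 + 7*sqrt(3)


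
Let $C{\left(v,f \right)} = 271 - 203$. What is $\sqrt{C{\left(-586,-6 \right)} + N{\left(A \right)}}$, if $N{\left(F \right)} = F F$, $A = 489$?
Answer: $\sqrt{239189} \approx 489.07$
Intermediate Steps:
$C{\left(v,f \right)} = 68$ ($C{\left(v,f \right)} = 271 - 203 = 68$)
$N{\left(F \right)} = F^{2}$
$\sqrt{C{\left(-586,-6 \right)} + N{\left(A \right)}} = \sqrt{68 + 489^{2}} = \sqrt{68 + 239121} = \sqrt{239189}$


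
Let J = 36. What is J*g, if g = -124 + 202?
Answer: 2808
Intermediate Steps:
g = 78
J*g = 36*78 = 2808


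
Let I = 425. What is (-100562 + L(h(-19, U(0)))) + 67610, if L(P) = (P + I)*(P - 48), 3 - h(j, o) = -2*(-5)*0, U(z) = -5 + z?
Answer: -52212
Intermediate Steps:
h(j, o) = 3 (h(j, o) = 3 - (-2*(-5))*0 = 3 - 10*0 = 3 - 1*0 = 3 + 0 = 3)
L(P) = (-48 + P)*(425 + P) (L(P) = (P + 425)*(P - 48) = (425 + P)*(-48 + P) = (-48 + P)*(425 + P))
(-100562 + L(h(-19, U(0)))) + 67610 = (-100562 + (-20400 + 3**2 + 377*3)) + 67610 = (-100562 + (-20400 + 9 + 1131)) + 67610 = (-100562 - 19260) + 67610 = -119822 + 67610 = -52212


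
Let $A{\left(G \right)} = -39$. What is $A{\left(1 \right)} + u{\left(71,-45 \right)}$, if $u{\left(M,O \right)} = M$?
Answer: $32$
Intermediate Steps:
$A{\left(1 \right)} + u{\left(71,-45 \right)} = -39 + 71 = 32$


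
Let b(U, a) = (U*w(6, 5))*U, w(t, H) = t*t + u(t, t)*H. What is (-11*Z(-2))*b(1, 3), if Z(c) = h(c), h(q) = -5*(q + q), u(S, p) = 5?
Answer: -13420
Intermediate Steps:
w(t, H) = t**2 + 5*H (w(t, H) = t*t + 5*H = t**2 + 5*H)
h(q) = -10*q
Z(c) = -10*c
b(U, a) = 61*U**2 (b(U, a) = (U*(6**2 + 5*5))*U = (U*(36 + 25))*U = (U*61)*U = (61*U)*U = 61*U**2)
(-11*Z(-2))*b(1, 3) = (-(-110)*(-2))*(61*1**2) = (-11*20)*(61*1) = -220*61 = -13420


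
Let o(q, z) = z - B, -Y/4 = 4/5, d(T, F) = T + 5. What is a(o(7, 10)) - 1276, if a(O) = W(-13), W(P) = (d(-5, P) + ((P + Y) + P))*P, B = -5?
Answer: -4482/5 ≈ -896.40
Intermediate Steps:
d(T, F) = 5 + T
Y = -16/5 ≈ -3.2000
W(P) = P*(-16/5 + 2*P) (W(P) = ((5 - 5) + ((P - 16/5) + P))*P = (0 + ((-16/5 + P) + P))*P = (0 + (-16/5 + 2*P))*P = (-16/5 + 2*P)*P = P*(-16/5 + 2*P))
o(q, z) = 5 + z (o(q, z) = z - 1*(-5) = z + 5 = 5 + z)
a(O) = 1898/5 (a(O) = (2/5)*(-13)*(-8 + 5*(-13)) = (2/5)*(-13)*(-8 - 65) = (2/5)*(-13)*(-73) = 1898/5)
a(o(7, 10)) - 1276 = 1898/5 - 1276 = -4482/5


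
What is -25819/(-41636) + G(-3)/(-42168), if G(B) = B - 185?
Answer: 2797355/4478844 ≈ 0.62457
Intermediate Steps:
G(B) = -185 + B
-25819/(-41636) + G(-3)/(-42168) = -25819/(-41636) + (-185 - 3)/(-42168) = -25819*(-1/41636) - 188*(-1/42168) = 25819/41636 + 47/10542 = 2797355/4478844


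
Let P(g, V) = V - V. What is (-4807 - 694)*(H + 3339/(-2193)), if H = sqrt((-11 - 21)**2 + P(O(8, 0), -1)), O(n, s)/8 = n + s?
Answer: -122556779/731 ≈ -1.6766e+5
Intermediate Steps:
O(n, s) = 8*n + 8*s (O(n, s) = 8*(n + s) = 8*n + 8*s)
P(g, V) = 0
H = 32 (H = sqrt((-11 - 21)**2 + 0) = sqrt((-32)**2 + 0) = sqrt(1024 + 0) = sqrt(1024) = 32)
(-4807 - 694)*(H + 3339/(-2193)) = (-4807 - 694)*(32 + 3339/(-2193)) = -5501*(32 + 3339*(-1/2193)) = -5501*(32 - 1113/731) = -5501*22279/731 = -122556779/731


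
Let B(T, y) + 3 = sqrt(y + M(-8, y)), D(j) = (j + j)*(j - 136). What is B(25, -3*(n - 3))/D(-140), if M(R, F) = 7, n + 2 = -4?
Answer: -1/25760 + sqrt(34)/77280 ≈ 3.6632e-5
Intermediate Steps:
n = -6 (n = -2 - 4 = -6)
D(j) = 2*j*(-136 + j) (D(j) = (2*j)*(-136 + j) = 2*j*(-136 + j))
B(T, y) = -3 + sqrt(7 + y) (B(T, y) = -3 + sqrt(y + 7) = -3 + sqrt(7 + y))
B(25, -3*(n - 3))/D(-140) = (-3 + sqrt(7 - 3*(-6 - 3)))/((2*(-140)*(-136 - 140))) = (-3 + sqrt(7 - 3*(-9)))/((2*(-140)*(-276))) = (-3 + sqrt(7 + 27))/77280 = (-3 + sqrt(34))*(1/77280) = -1/25760 + sqrt(34)/77280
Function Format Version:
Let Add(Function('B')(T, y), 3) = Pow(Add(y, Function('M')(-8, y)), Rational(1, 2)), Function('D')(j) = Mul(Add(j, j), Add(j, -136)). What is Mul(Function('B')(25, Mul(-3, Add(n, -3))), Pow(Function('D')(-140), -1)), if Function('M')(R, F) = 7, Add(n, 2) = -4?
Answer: Add(Rational(-1, 25760), Mul(Rational(1, 77280), Pow(34, Rational(1, 2)))) ≈ 3.6632e-5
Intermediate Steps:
n = -6 (n = Add(-2, -4) = -6)
Function('D')(j) = Mul(2, j, Add(-136, j)) (Function('D')(j) = Mul(Mul(2, j), Add(-136, j)) = Mul(2, j, Add(-136, j)))
Function('B')(T, y) = Add(-3, Pow(Add(7, y), Rational(1, 2))) (Function('B')(T, y) = Add(-3, Pow(Add(y, 7), Rational(1, 2))) = Add(-3, Pow(Add(7, y), Rational(1, 2))))
Mul(Function('B')(25, Mul(-3, Add(n, -3))), Pow(Function('D')(-140), -1)) = Mul(Add(-3, Pow(Add(7, Mul(-3, Add(-6, -3))), Rational(1, 2))), Pow(Mul(2, -140, Add(-136, -140)), -1)) = Mul(Add(-3, Pow(Add(7, Mul(-3, -9)), Rational(1, 2))), Pow(Mul(2, -140, -276), -1)) = Mul(Add(-3, Pow(Add(7, 27), Rational(1, 2))), Pow(77280, -1)) = Mul(Add(-3, Pow(34, Rational(1, 2))), Rational(1, 77280)) = Add(Rational(-1, 25760), Mul(Rational(1, 77280), Pow(34, Rational(1, 2))))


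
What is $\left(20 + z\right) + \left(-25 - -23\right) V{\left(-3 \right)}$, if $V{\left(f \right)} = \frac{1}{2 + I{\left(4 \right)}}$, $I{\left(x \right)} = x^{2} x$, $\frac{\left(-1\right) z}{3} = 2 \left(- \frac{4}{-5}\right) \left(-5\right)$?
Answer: $\frac{1451}{33} \approx 43.97$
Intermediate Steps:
$z = 24$ ($z = - 3 \cdot 2 \left(- \frac{4}{-5}\right) \left(-5\right) = - 3 \cdot 2 \left(\left(-4\right) \left(- \frac{1}{5}\right)\right) \left(-5\right) = - 3 \cdot 2 \cdot \frac{4}{5} \left(-5\right) = - 3 \cdot \frac{8}{5} \left(-5\right) = \left(-3\right) \left(-8\right) = 24$)
$I{\left(x \right)} = x^{3}$
$V{\left(f \right)} = \frac{1}{66}$ ($V{\left(f \right)} = \frac{1}{2 + 4^{3}} = \frac{1}{2 + 64} = \frac{1}{66}$)
$\left(20 + z\right) + \left(-25 - -23\right) V{\left(-3 \right)} = \left(20 + 24\right) + \left(-25 - -23\right) \frac{1}{66} = 44 + \left(-25 + 23\right) \frac{1}{66} = 44 - \frac{1}{33} = \frac{1451}{33}$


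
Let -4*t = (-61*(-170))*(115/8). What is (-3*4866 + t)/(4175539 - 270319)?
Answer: -829843/62483520 ≈ -0.013281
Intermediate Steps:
t = -596275/16 (t = -(-61*(-170))*115/8/4 = -5185*115*(1/8)/2 = -5185*115/(2*8) = -1/4*596275/4 = -596275/16 ≈ -37267.)
(-3*4866 + t)/(4175539 - 270319) = (-3*4866 - 596275/16)/(4175539 - 270319) = (-14598 - 596275/16)/3905220 = -829843/16*1/3905220 = -829843/62483520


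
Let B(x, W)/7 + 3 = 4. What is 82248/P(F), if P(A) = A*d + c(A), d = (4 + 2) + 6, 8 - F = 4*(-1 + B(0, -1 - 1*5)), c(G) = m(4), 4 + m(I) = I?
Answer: -3427/8 ≈ -428.38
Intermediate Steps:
m(I) = -4 + I
c(G) = 0 (c(G) = -4 + 4 = 0)
B(x, W) = 7 (B(x, W) = -21 + 7*4 = -21 + 28 = 7)
F = -16 (F = 8 - 4*(-1 + 7) = 8 - 4*6 = 8 - 1*24 = 8 - 24 = -16)
d = 12 (d = 6 + 6 = 12)
P(A) = 12*A (P(A) = A*12 + 0 = 12*A + 0 = 12*A)
82248/P(F) = 82248/((12*(-16))) = 82248/(-192) = 82248*(-1/192) = -3427/8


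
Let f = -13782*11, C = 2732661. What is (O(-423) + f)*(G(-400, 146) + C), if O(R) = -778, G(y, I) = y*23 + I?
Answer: -415023234660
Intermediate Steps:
G(y, I) = I + 23*y (G(y, I) = 23*y + I = I + 23*y)
f = -151602
(O(-423) + f)*(G(-400, 146) + C) = (-778 - 151602)*((146 + 23*(-400)) + 2732661) = -152380*((146 - 9200) + 2732661) = -152380*(-9054 + 2732661) = -152380*2723607 = -415023234660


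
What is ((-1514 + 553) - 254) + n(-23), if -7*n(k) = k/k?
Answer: -8506/7 ≈ -1215.1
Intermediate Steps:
n(k) = -⅐ (n(k) = -k/(7*k) = -⅐*1 = -⅐)
((-1514 + 553) - 254) + n(-23) = ((-1514 + 553) - 254) - ⅐ = (-961 - 254) - ⅐ = -1215 - ⅐ = -8506/7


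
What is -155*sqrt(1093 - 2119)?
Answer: -465*I*sqrt(114) ≈ -4964.8*I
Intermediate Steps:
-155*sqrt(1093 - 2119) = -465*I*sqrt(114)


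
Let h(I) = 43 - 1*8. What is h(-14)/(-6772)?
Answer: -35/6772 ≈ -0.0051683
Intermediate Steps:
h(I) = 35 (h(I) = 43 - 8 = 35)
h(-14)/(-6772) = 35/(-6772) = 35*(-1/6772) = -35/6772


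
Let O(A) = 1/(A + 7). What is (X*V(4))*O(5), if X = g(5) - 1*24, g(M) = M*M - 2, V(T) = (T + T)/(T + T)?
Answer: -1/12 ≈ -0.083333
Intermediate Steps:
O(A) = 1/(7 + A)
V(T) = 1 (V(T) = (2*T)/((2*T)) = (2*T)*(1/(2*T)) = 1)
g(M) = -2 + M**2 (g(M) = M**2 - 2 = -2 + M**2)
X = -1 (X = (-2 + 5**2) - 1*24 = (-2 + 25) - 24 = 23 - 24 = -1)
(X*V(4))*O(5) = (-1*1)/(7 + 5) = -1/12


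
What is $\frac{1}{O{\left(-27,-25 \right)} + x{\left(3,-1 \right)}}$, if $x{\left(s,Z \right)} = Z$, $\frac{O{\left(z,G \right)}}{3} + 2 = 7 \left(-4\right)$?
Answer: $- \frac{1}{91} \approx -0.010989$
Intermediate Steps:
$O{\left(z,G \right)} = -90$ ($O{\left(z,G \right)} = -6 + 3 \cdot 7 \left(-4\right) = -6 + 3 \left(-28\right) = -6 - 84 = -90$)
$\frac{1}{O{\left(-27,-25 \right)} + x{\left(3,-1 \right)}} = \frac{1}{-90 - 1} = \frac{1}{-91} = - \frac{1}{91}$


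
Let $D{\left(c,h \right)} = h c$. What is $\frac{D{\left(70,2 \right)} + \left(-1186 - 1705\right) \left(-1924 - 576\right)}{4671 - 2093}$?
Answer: $\frac{3613820}{1289} \approx 2803.6$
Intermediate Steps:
$D{\left(c,h \right)} = c h$
$\frac{D{\left(70,2 \right)} + \left(-1186 - 1705\right) \left(-1924 - 576\right)}{4671 - 2093} = \frac{70 \cdot 2 + \left(-1186 - 1705\right) \left(-1924 - 576\right)}{4671 - 2093} = \frac{140 - -7227500}{2578} = \left(140 + 7227500\right) \frac{1}{2578} = 7227640 \cdot \frac{1}{2578} = \frac{3613820}{1289}$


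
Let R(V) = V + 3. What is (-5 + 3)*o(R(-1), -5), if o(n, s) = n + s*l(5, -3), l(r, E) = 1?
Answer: 6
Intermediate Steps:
R(V) = 3 + V
o(n, s) = n + s (o(n, s) = n + s*1 = n + s)
(-5 + 3)*o(R(-1), -5) = (-5 + 3)*((3 - 1) - 5) = -2*(2 - 5) = -2*(-3) = 6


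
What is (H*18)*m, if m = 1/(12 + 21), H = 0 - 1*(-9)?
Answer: 54/11 ≈ 4.9091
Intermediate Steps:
H = 9 (H = 0 + 9 = 9)
m = 1/33 ≈ 0.030303
(H*18)*m = (9*18)*(1/33) = 162*(1/33) = 54/11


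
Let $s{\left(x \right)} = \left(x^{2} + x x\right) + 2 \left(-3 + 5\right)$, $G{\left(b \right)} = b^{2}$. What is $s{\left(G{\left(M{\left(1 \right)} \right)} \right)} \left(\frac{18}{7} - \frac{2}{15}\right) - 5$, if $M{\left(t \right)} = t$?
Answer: $\frac{337}{35} \approx 9.6286$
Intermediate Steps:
$s{\left(x \right)} = 4 + 2 x^{2}$ ($s{\left(x \right)} = \left(x^{2} + x^{2}\right) + 2 \cdot 2 = 2 x^{2} + 4 = 4 + 2 x^{2}$)
$s{\left(G{\left(M{\left(1 \right)} \right)} \right)} \left(\frac{18}{7} - \frac{2}{15}\right) - 5 = \left(4 + 2 \left(1^{2}\right)^{2}\right) \left(\frac{18}{7} - \frac{2}{15}\right) - 5 = \left(4 + 2 \cdot 1^{2}\right) \left(18 \cdot \frac{1}{7} - \frac{2}{15}\right) - 5 = \left(4 + 2 \cdot 1\right) \left(\frac{18}{7} - \frac{2}{15}\right) - 5 = \left(4 + 2\right) \frac{256}{105} - 5 = 6 \cdot \frac{256}{105} - 5 = \frac{512}{35} - 5 = \frac{337}{35}$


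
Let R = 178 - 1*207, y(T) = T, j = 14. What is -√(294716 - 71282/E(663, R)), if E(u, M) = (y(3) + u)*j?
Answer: -√711695921818/1554 ≈ -542.87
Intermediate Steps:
R = -29 (R = 178 - 207 = -29)
E(u, M) = 42 + 14*u (E(u, M) = (3 + u)*14 = 42 + 14*u)
-√(294716 - 71282/E(663, R)) = -√(294716 - 71282/(42 + 14*663)) = -√(294716 - 71282/(42 + 9282)) = -√(294716 - 71282/9324) = -√(294716 - 71282*1/9324) = -√(294716 - 35641/4662) = -√(1373930351/4662) = -√711695921818/1554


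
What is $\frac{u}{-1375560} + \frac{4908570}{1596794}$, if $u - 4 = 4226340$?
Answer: $\frac{214488004}{137280372165} \approx 0.0015624$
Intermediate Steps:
$u = 4226344$ ($u = 4 + 4226340 = 4226344$)
$\frac{u}{-1375560} + \frac{4908570}{1596794} = \frac{4226344}{-1375560} + \frac{4908570}{1596794} = 4226344 \left(- \frac{1}{1375560}\right) + 4908570 \cdot \frac{1}{1596794} = - \frac{528293}{171945} + \frac{2454285}{798397} = \frac{214488004}{137280372165}$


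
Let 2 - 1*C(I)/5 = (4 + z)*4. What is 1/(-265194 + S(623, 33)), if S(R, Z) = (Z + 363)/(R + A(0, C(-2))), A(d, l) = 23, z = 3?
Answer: -323/85657464 ≈ -3.7708e-6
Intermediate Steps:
C(I) = -130 (C(I) = 10 - 5*(4 + 3)*4 = 10 - 35*4 = 10 - 5*28 = 10 - 140 = -130)
S(R, Z) = (363 + Z)/(23 + R) (S(R, Z) = (Z + 363)/(R + 23) = (363 + Z)/(23 + R))
1/(-265194 + S(623, 33)) = 1/(-265194 + (363 + 33)/(23 + 623)) = 1/(-265194 + 396/646) = 1/(-265194 + (1/646)*396) = 1/(-265194 + 198/323) = 1/(-85657464/323) = -323/85657464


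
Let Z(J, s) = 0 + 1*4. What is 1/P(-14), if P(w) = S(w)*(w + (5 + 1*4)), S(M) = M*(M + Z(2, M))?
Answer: -1/700 ≈ -0.0014286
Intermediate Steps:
Z(J, s) = 4 (Z(J, s) = 0 + 4 = 4)
S(M) = M*(4 + M) (S(M) = M*(M + 4) = M*(4 + M))
P(w) = w*(4 + w)*(9 + w) (P(w) = (w*(4 + w))*(w + (5 + 1*4)) = (w*(4 + w))*(w + (5 + 4)) = (w*(4 + w))*(w + 9) = (w*(4 + w))*(9 + w) = w*(4 + w)*(9 + w))
1/P(-14) = 1/(-14*(4 - 14)*(9 - 14)) = 1/(-14*(-10)*(-5)) = 1/(-700) = -1/700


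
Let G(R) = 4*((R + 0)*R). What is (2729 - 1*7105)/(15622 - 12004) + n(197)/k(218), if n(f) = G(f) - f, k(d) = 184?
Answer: 280062959/332856 ≈ 841.39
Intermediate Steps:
G(R) = 4*R**2 (G(R) = 4*(R*R) = 4*R**2)
n(f) = -f + 4*f**2 (n(f) = 4*f**2 - f = -f + 4*f**2)
(2729 - 1*7105)/(15622 - 12004) + n(197)/k(218) = (2729 - 1*7105)/(15622 - 12004) + (197*(-1 + 4*197))/184 = (2729 - 7105)/3618 + (197*(-1 + 788))*(1/184) = -4376*1/3618 + (197*787)*(1/184) = -2188/1809 + 155039*(1/184) = -2188/1809 + 155039/184 = 280062959/332856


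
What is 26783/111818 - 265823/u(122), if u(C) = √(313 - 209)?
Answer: 26783/111818 - 265823*√26/52 ≈ -26066.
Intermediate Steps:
u(C) = 2*√26 (u(C) = √104 = 2*√26)
26783/111818 - 265823/u(122) = 26783/111818 - 265823*√26/52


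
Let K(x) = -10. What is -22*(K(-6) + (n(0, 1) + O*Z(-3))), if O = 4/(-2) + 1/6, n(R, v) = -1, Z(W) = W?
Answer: 121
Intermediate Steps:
O = -11/6 (O = 4*(-½) + 1*(⅙) = -2 + ⅙ = -11/6 ≈ -1.8333)
-22*(K(-6) + (n(0, 1) + O*Z(-3))) = -22*(-10 + (-1 - 11/6*(-3))) = -22*(-10 + (-1 + 11/2)) = -22*(-10 + 9/2) = -22*(-11/2) = 121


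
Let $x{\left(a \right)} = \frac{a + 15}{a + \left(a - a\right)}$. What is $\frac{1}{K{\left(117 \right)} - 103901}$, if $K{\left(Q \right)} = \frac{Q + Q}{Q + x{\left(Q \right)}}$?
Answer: $- \frac{4607}{478662781} \approx -9.6247 \cdot 10^{-6}$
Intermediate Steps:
$x{\left(a \right)} = \frac{15 + a}{a}$ ($x{\left(a \right)} = \frac{15 + a}{a + 0} = \frac{15 + a}{a}$)
$K{\left(Q \right)} = \frac{2 Q}{Q + \frac{15 + Q}{Q}}$ ($K{\left(Q \right)} = \frac{Q + Q}{Q + \frac{15 + Q}{Q}} = \frac{2 Q}{Q + \frac{15 + Q}{Q}}$)
$\frac{1}{K{\left(117 \right)} - 103901} = \frac{1}{\frac{2 \cdot 117^{2}}{15 + 117 + 117^{2}} - 103901} = \frac{1}{2 \cdot 13689 \frac{1}{15 + 117 + 13689} - 103901} = \frac{1}{2 \cdot 13689 \cdot \frac{1}{13821} - 103901} = \frac{1}{\frac{9126}{4607} - 103901} = \frac{1}{- \frac{478662781}{4607}} = - \frac{4607}{478662781}$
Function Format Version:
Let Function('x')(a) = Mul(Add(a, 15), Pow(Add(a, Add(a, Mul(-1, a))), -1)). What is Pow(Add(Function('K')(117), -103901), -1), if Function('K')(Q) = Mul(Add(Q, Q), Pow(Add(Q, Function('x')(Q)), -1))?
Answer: Rational(-4607, 478662781) ≈ -9.6247e-6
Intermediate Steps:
Function('x')(a) = Mul(Pow(a, -1), Add(15, a)) (Function('x')(a) = Mul(Add(15, a), Pow(Add(a, 0), -1)) = Mul(Add(15, a), Pow(a, -1)) = Mul(Pow(a, -1), Add(15, a)))
Function('K')(Q) = Mul(2, Q, Pow(Add(Q, Mul(Pow(Q, -1), Add(15, Q))), -1)) (Function('K')(Q) = Mul(Add(Q, Q), Pow(Add(Q, Mul(Pow(Q, -1), Add(15, Q))), -1)) = Mul(Mul(2, Q), Pow(Add(Q, Mul(Pow(Q, -1), Add(15, Q))), -1)) = Mul(2, Q, Pow(Add(Q, Mul(Pow(Q, -1), Add(15, Q))), -1)))
Pow(Add(Function('K')(117), -103901), -1) = Pow(Add(Mul(2, Pow(117, 2), Pow(Add(15, 117, Pow(117, 2)), -1)), -103901), -1) = Pow(Add(Mul(2, 13689, Pow(Add(15, 117, 13689), -1)), -103901), -1) = Pow(Add(Mul(2, 13689, Pow(13821, -1)), -103901), -1) = Pow(Add(Mul(2, 13689, Rational(1, 13821)), -103901), -1) = Pow(Add(Rational(9126, 4607), -103901), -1) = Pow(Rational(-478662781, 4607), -1) = Rational(-4607, 478662781)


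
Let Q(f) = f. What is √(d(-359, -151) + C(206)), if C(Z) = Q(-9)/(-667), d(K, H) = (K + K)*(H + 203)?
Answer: I*√16610369701/667 ≈ 193.23*I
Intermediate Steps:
d(K, H) = 2*K*(203 + H) (d(K, H) = (2*K)*(203 + H) = 2*K*(203 + H))
C(Z) = 9/667 (C(Z) = -9/(-667) = -9*(-1/667) = 9/667)
√(d(-359, -151) + C(206)) = √(2*(-359)*(203 - 151) + 9/667) = √(2*(-359)*52 + 9/667) = √(-37336 + 9/667) = √(-24903103/667) = I*√16610369701/667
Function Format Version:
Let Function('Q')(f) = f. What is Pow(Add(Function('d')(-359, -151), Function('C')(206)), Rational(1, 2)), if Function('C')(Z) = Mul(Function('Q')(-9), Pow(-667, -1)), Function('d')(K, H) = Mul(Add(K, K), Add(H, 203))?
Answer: Mul(Rational(1, 667), I, Pow(16610369701, Rational(1, 2))) ≈ Mul(193.23, I)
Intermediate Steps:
Function('d')(K, H) = Mul(2, K, Add(203, H)) (Function('d')(K, H) = Mul(Mul(2, K), Add(203, H)) = Mul(2, K, Add(203, H)))
Function('C')(Z) = Rational(9, 667) (Function('C')(Z) = Mul(-9, Pow(-667, -1)) = Mul(-9, Rational(-1, 667)) = Rational(9, 667))
Pow(Add(Function('d')(-359, -151), Function('C')(206)), Rational(1, 2)) = Pow(Add(Mul(2, -359, Add(203, -151)), Rational(9, 667)), Rational(1, 2)) = Pow(Add(Mul(2, -359, 52), Rational(9, 667)), Rational(1, 2)) = Pow(Add(-37336, Rational(9, 667)), Rational(1, 2)) = Pow(Rational(-24903103, 667), Rational(1, 2)) = Mul(Rational(1, 667), I, Pow(16610369701, Rational(1, 2)))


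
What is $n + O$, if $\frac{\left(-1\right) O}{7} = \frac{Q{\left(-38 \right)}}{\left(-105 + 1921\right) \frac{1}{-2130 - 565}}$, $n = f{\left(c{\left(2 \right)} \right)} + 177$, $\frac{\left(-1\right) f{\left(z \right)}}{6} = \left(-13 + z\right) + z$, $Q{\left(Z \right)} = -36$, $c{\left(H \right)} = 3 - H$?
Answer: $- \frac{59463}{454} \approx -130.98$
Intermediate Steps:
$f{\left(z \right)} = 78 - 12 z$ ($f{\left(z \right)} = - 6 \left(\left(-13 + z\right) + z\right) = - 6 \left(-13 + 2 z\right) = 78 - 12 z$)
$n = 243$ ($n = \left(78 - 12 \left(3 - 2\right)\right) + 177 = \left(78 - 12\right) + 177 = 66 + 177 = 243$)
$O = - \frac{169785}{454}$ ($O = - 7 \left(- \frac{36}{\left(-105 + 1921\right) \frac{1}{-2130 - 565}}\right) = - 7 \left(- \frac{36}{1816 \frac{1}{-2695}}\right) = - 7 \left(- \frac{36}{1816 \left(- \frac{1}{2695}\right)}\right) = - 7 \left(- \frac{36}{- \frac{1816}{2695}}\right) = - 7 \left(\left(-36\right) \left(- \frac{2695}{1816}\right)\right) = \left(-7\right) \frac{24255}{454} = - \frac{169785}{454} \approx -373.98$)
$n + O = 243 - \frac{169785}{454} = - \frac{59463}{454}$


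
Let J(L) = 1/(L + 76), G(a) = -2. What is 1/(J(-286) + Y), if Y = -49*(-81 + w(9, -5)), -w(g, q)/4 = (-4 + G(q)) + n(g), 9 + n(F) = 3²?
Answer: 210/586529 ≈ 0.00035804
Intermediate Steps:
n(F) = 0 (n(F) = -9 + 3² = -9 + 9 = 0)
w(g, q) = 24 (w(g, q) = -4*((-4 - 2) + 0) = -4*(-6 + 0) = -4*(-6) = 24)
J(L) = 1/(76 + L)
Y = 2793 (Y = -49*(-81 + 24) = -49*(-57) = 2793)
1/(J(-286) + Y) = 1/(1/(76 - 286) + 2793) = 1/(1/(-210) + 2793) = 1/(-1/210 + 2793) = 1/(586529/210) = 210/586529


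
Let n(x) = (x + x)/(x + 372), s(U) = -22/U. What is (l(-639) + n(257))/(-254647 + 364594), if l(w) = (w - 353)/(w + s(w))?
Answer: 608581238/28236596346237 ≈ 2.1553e-5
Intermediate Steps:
l(w) = (-353 + w)/(w - 22/w) (l(w) = (w - 353)/(w - 22/w) = (-353 + w)/(w - 22/w))
n(x) = 2*x/(372 + x) (n(x) = (2*x)/(372 + x) = 2*x/(372 + x))
(l(-639) + n(257))/(-254647 + 364594) = (-639*(-353 - 639)/(-22 + (-639)**2) + 2*257/(372 + 257))/(-254647 + 364594) = (-639*(-992)/(-22 + 408321) + 2*257/629)/109947 = (-639*(-992)/408299 + 2*257*(1/629))*(1/109947) = (-639*1/408299*(-992) + 514/629)*(1/109947) = (633888/408299 + 514/629)*(1/109947) = (608581238/256820071)*(1/109947) = 608581238/28236596346237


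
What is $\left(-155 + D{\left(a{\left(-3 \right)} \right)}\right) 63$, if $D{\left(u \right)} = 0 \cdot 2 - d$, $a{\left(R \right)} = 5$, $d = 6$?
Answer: $-10143$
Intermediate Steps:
$D{\left(u \right)} = -6$ ($D{\left(u \right)} = 0 \cdot 2 - 6 = 0 - 6 = -6$)
$\left(-155 + D{\left(a{\left(-3 \right)} \right)}\right) 63 = \left(-155 - 6\right) 63 = \left(-161\right) 63 = -10143$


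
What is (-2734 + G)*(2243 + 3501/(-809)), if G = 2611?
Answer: -222763578/809 ≈ -2.7536e+5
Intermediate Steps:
(-2734 + G)*(2243 + 3501/(-809)) = (-2734 + 2611)*(2243 + 3501/(-809)) = -123*(2243 + 3501*(-1/809)) = -123*(2243 - 3501/809) = -123*1811086/809 = -222763578/809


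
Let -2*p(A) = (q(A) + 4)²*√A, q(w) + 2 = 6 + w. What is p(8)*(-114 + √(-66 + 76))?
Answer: 256*√2*(114 - √10) ≈ 40128.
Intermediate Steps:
q(w) = 4 + w (q(w) = -2 + (6 + w) = 4 + w)
p(A) = -√A*(8 + A)²/2 (p(A) = -((4 + A) + 4)²*√A/2 = -(8 + A)²*√A/2 = -√A*(8 + A)²/2)
p(8)*(-114 + √(-66 + 76)) = (-√8*(8 + 8)²/2)*(-114 + √(-66 + 76)) = (-½*2*√2*16²)*(-114 + √10) = (-½*2*√2*256)*(-114 + √10) = (-256*√2)*(-114 + √10) = -256*√2*(-114 + √10)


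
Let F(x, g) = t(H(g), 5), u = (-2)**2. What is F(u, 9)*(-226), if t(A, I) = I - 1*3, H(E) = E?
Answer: -452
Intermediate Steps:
u = 4
t(A, I) = -3 + I (t(A, I) = I - 3 = -3 + I)
F(x, g) = 2 (F(x, g) = -3 + 5 = 2)
F(u, 9)*(-226) = 2*(-226) = -452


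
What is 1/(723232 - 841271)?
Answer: -1/118039 ≈ -8.4718e-6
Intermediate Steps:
1/(723232 - 841271) = 1/(-118039) = -1/118039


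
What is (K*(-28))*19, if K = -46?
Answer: 24472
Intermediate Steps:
(K*(-28))*19 = -46*(-28)*19 = 1288*19 = 24472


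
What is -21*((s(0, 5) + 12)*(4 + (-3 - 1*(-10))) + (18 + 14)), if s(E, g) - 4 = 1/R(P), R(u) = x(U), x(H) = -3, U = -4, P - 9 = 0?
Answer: -4291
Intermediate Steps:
P = 9 (P = 9 + 0 = 9)
R(u) = -3
s(E, g) = 11/3 (s(E, g) = 4 + 1/(-3) = 4 - 1/3 = 11/3)
-21*((s(0, 5) + 12)*(4 + (-3 - 1*(-10))) + (18 + 14)) = -21*((11/3 + 12)*(4 + (-3 - 1*(-10))) + (18 + 14)) = -21*(47*(4 + (-3 + 10))/3 + 32) = -21*(47*(4 + 7)/3 + 32) = -21*((47/3)*11 + 32) = -21*(517/3 + 32) = -21*613/3 = -4291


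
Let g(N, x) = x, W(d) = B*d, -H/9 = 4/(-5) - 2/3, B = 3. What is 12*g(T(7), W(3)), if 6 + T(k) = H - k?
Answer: 108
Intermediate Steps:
H = 66/5 (H = -9*(4/(-5) - 2/3) = -9*(4*(-⅕) - 2*⅓) = -9*(-⅘ - ⅔) = -9*(-22/15) = 66/5 ≈ 13.200)
W(d) = 3*d
T(k) = 36/5 - k (T(k) = -6 + (66/5 - k) = 36/5 - k)
12*g(T(7), W(3)) = 12*(3*3) = 12*9 = 108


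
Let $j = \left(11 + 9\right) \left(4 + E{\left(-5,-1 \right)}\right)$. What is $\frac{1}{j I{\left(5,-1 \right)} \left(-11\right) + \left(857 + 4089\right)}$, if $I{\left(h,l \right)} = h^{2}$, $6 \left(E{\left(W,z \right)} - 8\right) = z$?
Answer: $- \frac{3}{180412} \approx -1.6629 \cdot 10^{-5}$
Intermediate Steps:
$E{\left(W,z \right)} = 8 + \frac{z}{6}$
$j = \frac{710}{3}$ ($j = \left(11 + 9\right) \left(4 + \left(8 + \frac{1}{6} \left(-1\right)\right)\right) = 20 \left(4 + \left(8 - \frac{1}{6}\right)\right) = 20 \left(4 + \frac{47}{6}\right) = 20 \cdot \frac{71}{6} = \frac{710}{3} \approx 236.67$)
$\frac{1}{j I{\left(5,-1 \right)} \left(-11\right) + \left(857 + 4089\right)} = \frac{1}{\frac{710 \cdot 5^{2}}{3} \left(-11\right) + \left(857 + 4089\right)} = \frac{1}{\frac{710}{3} \cdot 25 \left(-11\right) + 4946} = \frac{1}{\frac{17750}{3} \left(-11\right) + 4946} = \frac{1}{- \frac{195250}{3} + 4946} = \frac{1}{- \frac{180412}{3}} = - \frac{3}{180412}$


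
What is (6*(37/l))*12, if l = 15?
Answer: 888/5 ≈ 177.60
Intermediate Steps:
(6*(37/l))*12 = (6*(37/15))*12 = (74/5)*12 = 888/5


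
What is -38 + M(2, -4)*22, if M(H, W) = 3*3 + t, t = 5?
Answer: 270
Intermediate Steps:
M(H, W) = 14 (M(H, W) = 3*3 + 5 = 9 + 5 = 14)
-38 + M(2, -4)*22 = -38 + 14*22 = -38 + 308 = 270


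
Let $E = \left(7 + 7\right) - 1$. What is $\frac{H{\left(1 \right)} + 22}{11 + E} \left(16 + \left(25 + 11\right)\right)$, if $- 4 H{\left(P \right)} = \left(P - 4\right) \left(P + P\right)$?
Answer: $\frac{611}{12} \approx 50.917$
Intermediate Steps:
$E = 13$ ($E = 14 - 1 = 13$)
$H{\left(P \right)} = - \frac{P \left(-4 + P\right)}{2}$ ($H{\left(P \right)} = - \frac{\left(P - 4\right) \left(P + P\right)}{4} = - \frac{\left(-4 + P\right) 2 P}{4} = - \frac{2 P \left(-4 + P\right)}{4} = - \frac{P \left(-4 + P\right)}{2}$)
$\frac{H{\left(1 \right)} + 22}{11 + E} \left(16 + \left(25 + 11\right)\right) = \frac{\frac{1}{2} \cdot 1 \left(4 - 1\right) + 22}{11 + 13} \left(16 + \left(25 + 11\right)\right) = \frac{\frac{1}{2} \cdot 1 \left(4 - 1\right) + 22}{24} \left(16 + 36\right) = \left(\frac{1}{2} \cdot 1 \cdot 3 + 22\right) \frac{1}{24} \cdot 52 = \left(\frac{3}{2} + 22\right) \frac{1}{24} \cdot 52 = \frac{47}{2} \cdot \frac{1}{24} \cdot 52 = \frac{47}{48} \cdot 52 = \frac{611}{12}$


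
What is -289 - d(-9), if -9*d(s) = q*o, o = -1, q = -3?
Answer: -866/3 ≈ -288.67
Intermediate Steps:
d(s) = -⅓ (d(s) = -(-1)*(-1)/3 = -⅑*3 = -⅓)
-289 - d(-9) = -289 - 1*(-⅓) = -289 + ⅓ = -866/3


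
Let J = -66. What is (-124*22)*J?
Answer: 180048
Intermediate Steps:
(-124*22)*J = -124*22*(-66) = -2728*(-66) = 180048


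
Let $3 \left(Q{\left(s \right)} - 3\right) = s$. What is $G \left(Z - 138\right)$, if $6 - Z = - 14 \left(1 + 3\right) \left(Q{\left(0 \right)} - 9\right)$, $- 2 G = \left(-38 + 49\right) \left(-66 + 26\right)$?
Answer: $-102960$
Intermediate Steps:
$Q{\left(s \right)} = 3 + \frac{s}{3}$
$G = 220$ ($G = - \frac{\left(-38 + 49\right) \left(-66 + 26\right)}{2} = - \frac{11 \left(-40\right)}{2} = \left(- \frac{1}{2}\right) \left(-440\right) = 220$)
$Z = -330$ ($Z = 6 - - 14 \left(1 + 3\right) \left(\left(3 + \frac{1}{3} \cdot 0\right) - 9\right) = 6 - - 14 \cdot 4 \left(\left(3 + 0\right) - 9\right) = 6 - - 14 \cdot 4 \left(3 - 9\right) = 6 - - 14 \cdot 4 \left(-6\right) = 6 - \left(-14\right) \left(-24\right) = 6 - 336 = -330$)
$G \left(Z - 138\right) = 220 \left(-330 - 138\right) = 220 \left(-468\right) = -102960$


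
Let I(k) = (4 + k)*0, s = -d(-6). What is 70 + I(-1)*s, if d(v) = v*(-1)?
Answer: 70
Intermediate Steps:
d(v) = -v
s = -6 (s = -(-1)*(-6) = -1*6 = -6)
I(k) = 0
70 + I(-1)*s = 70 + 0*(-6) = 70 + 0 = 70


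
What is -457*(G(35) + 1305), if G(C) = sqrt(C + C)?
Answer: -596385 - 457*sqrt(70) ≈ -6.0021e+5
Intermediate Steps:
G(C) = sqrt(2)*sqrt(C) (G(C) = sqrt(2*C) = sqrt(2)*sqrt(C))
-457*(G(35) + 1305) = -457*(sqrt(2)*sqrt(35) + 1305) = -457*(sqrt(70) + 1305) = -457*(1305 + sqrt(70)) = -596385 - 457*sqrt(70)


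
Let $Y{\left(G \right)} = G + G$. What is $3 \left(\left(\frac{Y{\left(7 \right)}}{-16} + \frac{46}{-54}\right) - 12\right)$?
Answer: $- \frac{2965}{72} \approx -41.181$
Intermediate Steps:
$Y{\left(G \right)} = 2 G$
$3 \left(\left(\frac{Y{\left(7 \right)}}{-16} + \frac{46}{-54}\right) - 12\right) = 3 \left(\left(\frac{2 \cdot 7}{-16} + \frac{46}{-54}\right) - 12\right) = 3 \left(\left(14 \left(- \frac{1}{16}\right) + 46 \left(- \frac{1}{54}\right)\right) - 12\right) = 3 \left(\left(- \frac{7}{8} - \frac{23}{27}\right) - 12\right) = 3 \left(- \frac{373}{216} - 12\right) = 3 \left(- \frac{2965}{216}\right) = - \frac{2965}{72}$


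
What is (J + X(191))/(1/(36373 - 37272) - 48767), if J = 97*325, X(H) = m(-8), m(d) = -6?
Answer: -28335581/43841534 ≈ -0.64632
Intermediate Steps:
X(H) = -6
J = 31525
(J + X(191))/(1/(36373 - 37272) - 48767) = (31525 - 6)/(1/(36373 - 37272) - 48767) = 31519/(1/(-899) - 48767) = 31519/(-1/899 - 48767) = 31519/(-43841534/899) = 31519*(-899/43841534) = -28335581/43841534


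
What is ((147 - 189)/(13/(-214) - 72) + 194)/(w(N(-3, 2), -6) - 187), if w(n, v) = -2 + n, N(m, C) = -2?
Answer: -428666/420773 ≈ -1.0188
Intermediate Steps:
((147 - 189)/(13/(-214) - 72) + 194)/(w(N(-3, 2), -6) - 187) = ((147 - 189)/(13/(-214) - 72) + 194)/((-2 - 2) - 187) = (-42/(13*(-1/214) - 72) + 194)/(-4 - 187) = (-42/(-13/214 - 72) + 194)/(-191) = -(-42/(-15421/214) + 194)/191 = -(-42*(-214/15421) + 194)/191 = -(1284/2203 + 194)/191 = -1/191*428666/2203 = -428666/420773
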